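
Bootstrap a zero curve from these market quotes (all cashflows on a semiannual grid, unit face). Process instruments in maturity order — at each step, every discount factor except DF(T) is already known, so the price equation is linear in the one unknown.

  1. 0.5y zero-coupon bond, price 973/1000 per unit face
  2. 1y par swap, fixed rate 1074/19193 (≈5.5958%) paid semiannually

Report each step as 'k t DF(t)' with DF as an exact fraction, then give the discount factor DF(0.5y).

step 1 [0.5y] zero: DF = P = 973/1000 ≈ 0.973000
step 2 [1y] swap r/2=537/19193: DF=(1 − 537/19193·(0.973000))/(1+537/19193) = 9463/10000 ≈ 0.946300

1 1/2 973/1000
2 1 9463/10000
DF(0.5y) = 973/1000 ≈ 0.973000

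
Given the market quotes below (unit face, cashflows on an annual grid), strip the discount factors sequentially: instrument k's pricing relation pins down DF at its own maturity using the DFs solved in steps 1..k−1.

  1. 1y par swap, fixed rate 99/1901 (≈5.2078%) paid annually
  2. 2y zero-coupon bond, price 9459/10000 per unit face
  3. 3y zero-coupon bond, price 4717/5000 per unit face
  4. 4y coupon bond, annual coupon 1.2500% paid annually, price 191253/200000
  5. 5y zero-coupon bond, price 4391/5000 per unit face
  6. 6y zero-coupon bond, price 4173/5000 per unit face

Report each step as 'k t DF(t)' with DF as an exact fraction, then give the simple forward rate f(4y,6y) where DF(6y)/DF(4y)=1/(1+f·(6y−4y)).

step 1 [1y] swap r/1=99/1901: DF=(1 − 99/1901·(0))/(1+99/1901) = 1901/2000 ≈ 0.950500
step 2 [2y] zero: DF = P = 9459/10000 ≈ 0.945900
step 3 [3y] zero: DF = P = 4717/5000 ≈ 0.943400
step 4 [4y] bond c/1=1/80: DF=(191253/200000 − 1/80·(0.950500+0.945900+0.943400))/(1+1/80) = 4547/5000 ≈ 0.909400
step 5 [5y] zero: DF = P = 4391/5000 ≈ 0.878200
step 6 [6y] zero: DF = P = 4173/5000 ≈ 0.834600

1 1 1901/2000
2 2 9459/10000
3 3 4717/5000
4 4 4547/5000
5 5 4391/5000
6 6 4173/5000
f(4y,6y) = ((4547/5000)/(4173/5000) − 1)/(2) = 187/4173 ≈ 4.4812%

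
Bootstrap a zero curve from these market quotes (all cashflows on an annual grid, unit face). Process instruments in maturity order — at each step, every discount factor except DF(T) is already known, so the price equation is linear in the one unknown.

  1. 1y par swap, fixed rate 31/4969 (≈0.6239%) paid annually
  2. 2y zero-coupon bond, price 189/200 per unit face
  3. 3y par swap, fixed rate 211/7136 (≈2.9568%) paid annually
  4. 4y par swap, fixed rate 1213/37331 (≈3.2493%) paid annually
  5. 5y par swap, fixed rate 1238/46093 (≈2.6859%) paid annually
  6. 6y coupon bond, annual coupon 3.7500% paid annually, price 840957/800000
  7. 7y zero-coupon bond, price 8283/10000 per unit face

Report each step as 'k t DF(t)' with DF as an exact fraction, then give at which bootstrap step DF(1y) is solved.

step 1 [1y] swap r/1=31/4969: DF=(1 − 31/4969·(0))/(1+31/4969) = 4969/5000 ≈ 0.993800
step 2 [2y] zero: DF = P = 189/200 ≈ 0.945000
step 3 [3y] swap r/1=211/7136: DF=(1 − 211/7136·(0.993800+0.945000))/(1+211/7136) = 2289/2500 ≈ 0.915600
step 4 [4y] swap r/1=1213/37331: DF=(1 − 1213/37331·(0.993800+0.945000+0.915600))/(1+1213/37331) = 8787/10000 ≈ 0.878700
step 5 [5y] swap r/1=1238/46093: DF=(1 − 1238/46093·(0.993800+0.945000+0.915600+0.878700))/(1+1238/46093) = 4381/5000 ≈ 0.876200
step 6 [6y] bond c/1=3/80: DF=(840957/800000 − 3/80·(0.993800+0.945000+0.915600+0.878700+0.876200))/(1+3/80) = 4233/5000 ≈ 0.846600
step 7 [7y] zero: DF = P = 8283/10000 ≈ 0.828300

1 1 4969/5000
2 2 189/200
3 3 2289/2500
4 4 8787/10000
5 5 4381/5000
6 6 4233/5000
7 7 8283/10000
DF(1y) is solved at step 1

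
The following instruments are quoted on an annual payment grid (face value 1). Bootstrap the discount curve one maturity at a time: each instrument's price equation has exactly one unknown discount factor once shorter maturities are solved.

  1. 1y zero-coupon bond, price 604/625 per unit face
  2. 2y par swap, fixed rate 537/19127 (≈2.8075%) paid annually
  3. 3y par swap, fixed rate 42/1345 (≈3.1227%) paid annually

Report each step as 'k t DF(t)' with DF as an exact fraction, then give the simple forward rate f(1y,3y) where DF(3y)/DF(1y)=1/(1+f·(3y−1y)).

1 1 604/625
2 2 9463/10000
3 3 4559/5000
f(1y,3y) = ((604/625)/(4559/5000) − 1)/(2) = 273/9118 ≈ 2.9941%

step 1 [1y] zero: DF = P = 604/625 ≈ 0.966400
step 2 [2y] swap r/1=537/19127: DF=(1 − 537/19127·(0.966400))/(1+537/19127) = 9463/10000 ≈ 0.946300
step 3 [3y] swap r/1=42/1345: DF=(1 − 42/1345·(0.966400+0.946300))/(1+42/1345) = 4559/5000 ≈ 0.911800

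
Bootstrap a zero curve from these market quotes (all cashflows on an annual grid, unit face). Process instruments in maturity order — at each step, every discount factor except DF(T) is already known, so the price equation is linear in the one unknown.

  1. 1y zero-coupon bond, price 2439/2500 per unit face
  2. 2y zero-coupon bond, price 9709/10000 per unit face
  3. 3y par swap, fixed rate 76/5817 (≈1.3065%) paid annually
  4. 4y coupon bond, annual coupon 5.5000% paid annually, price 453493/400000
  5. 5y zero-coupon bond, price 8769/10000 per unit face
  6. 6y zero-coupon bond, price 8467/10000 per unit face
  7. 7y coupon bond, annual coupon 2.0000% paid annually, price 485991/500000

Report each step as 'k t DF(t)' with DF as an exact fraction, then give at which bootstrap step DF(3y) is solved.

step 1 [1y] zero: DF = P = 2439/2500 ≈ 0.975600
step 2 [2y] zero: DF = P = 9709/10000 ≈ 0.970900
step 3 [3y] swap r/1=76/5817: DF=(1 − 76/5817·(0.975600+0.970900))/(1+76/5817) = 481/500 ≈ 0.962000
step 4 [4y] bond c/1=11/200: DF=(453493/400000 − 11/200·(0.975600+0.970900+0.962000))/(1+11/200) = 923/1000 ≈ 0.923000
step 5 [5y] zero: DF = P = 8769/10000 ≈ 0.876900
step 6 [6y] zero: DF = P = 8467/10000 ≈ 0.846700
step 7 [7y] bond c/1=1/50: DF=(485991/500000 − 1/50·(0.975600+0.970900+0.962000+0.923000+0.876900+0.846700))/(1+1/50) = 211/250 ≈ 0.844000

1 1 2439/2500
2 2 9709/10000
3 3 481/500
4 4 923/1000
5 5 8769/10000
6 6 8467/10000
7 7 211/250
DF(3y) is solved at step 3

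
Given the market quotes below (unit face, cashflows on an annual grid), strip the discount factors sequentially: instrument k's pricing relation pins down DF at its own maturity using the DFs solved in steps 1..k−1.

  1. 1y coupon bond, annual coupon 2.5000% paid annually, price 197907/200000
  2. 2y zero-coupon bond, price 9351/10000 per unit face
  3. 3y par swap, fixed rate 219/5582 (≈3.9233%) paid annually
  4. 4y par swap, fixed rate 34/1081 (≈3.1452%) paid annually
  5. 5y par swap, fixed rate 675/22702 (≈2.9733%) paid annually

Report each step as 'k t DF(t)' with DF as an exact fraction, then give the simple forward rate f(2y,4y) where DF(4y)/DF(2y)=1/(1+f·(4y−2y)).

1 1 4827/5000
2 2 9351/10000
3 3 1781/2000
4 4 2211/2500
5 5 173/200
f(2y,4y) = ((9351/10000)/(2211/2500) − 1)/(2) = 169/5896 ≈ 2.8664%

step 1 [1y] bond c/1=1/40: DF=(197907/200000 − 1/40·(0))/(1+1/40) = 4827/5000 ≈ 0.965400
step 2 [2y] zero: DF = P = 9351/10000 ≈ 0.935100
step 3 [3y] swap r/1=219/5582: DF=(1 − 219/5582·(0.965400+0.935100))/(1+219/5582) = 1781/2000 ≈ 0.890500
step 4 [4y] swap r/1=34/1081: DF=(1 − 34/1081·(0.965400+0.935100+0.890500))/(1+34/1081) = 2211/2500 ≈ 0.884400
step 5 [5y] swap r/1=675/22702: DF=(1 − 675/22702·(0.965400+0.935100+0.890500+0.884400))/(1+675/22702) = 173/200 ≈ 0.865000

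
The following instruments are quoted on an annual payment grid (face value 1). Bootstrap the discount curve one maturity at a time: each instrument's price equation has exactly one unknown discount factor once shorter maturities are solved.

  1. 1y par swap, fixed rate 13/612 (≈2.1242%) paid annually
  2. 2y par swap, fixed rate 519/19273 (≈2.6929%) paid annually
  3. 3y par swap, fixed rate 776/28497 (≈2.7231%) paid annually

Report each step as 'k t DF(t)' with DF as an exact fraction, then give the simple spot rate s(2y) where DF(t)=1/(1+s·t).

step 1 [1y] swap r/1=13/612: DF=(1 − 13/612·(0))/(1+13/612) = 612/625 ≈ 0.979200
step 2 [2y] swap r/1=519/19273: DF=(1 − 519/19273·(0.979200))/(1+519/19273) = 9481/10000 ≈ 0.948100
step 3 [3y] swap r/1=776/28497: DF=(1 − 776/28497·(0.979200+0.948100))/(1+776/28497) = 1153/1250 ≈ 0.922400

1 1 612/625
2 2 9481/10000
3 3 1153/1250
s(2y) = (1/(9481/10000) − 1)/(2) = 519/18962 ≈ 2.7371%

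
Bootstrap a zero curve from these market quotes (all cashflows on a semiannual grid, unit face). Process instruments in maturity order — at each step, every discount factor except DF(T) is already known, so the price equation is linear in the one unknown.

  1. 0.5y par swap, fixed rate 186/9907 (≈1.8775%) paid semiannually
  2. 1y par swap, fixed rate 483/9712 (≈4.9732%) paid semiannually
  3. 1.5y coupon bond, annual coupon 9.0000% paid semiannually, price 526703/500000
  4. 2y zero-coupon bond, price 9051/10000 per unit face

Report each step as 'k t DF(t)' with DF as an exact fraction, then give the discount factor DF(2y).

1 1/2 9907/10000
2 1 9517/10000
3 3/2 2311/2500
4 2 9051/10000
DF(2y) = 9051/10000 ≈ 0.905100

step 1 [0.5y] swap r/2=93/9907: DF=(1 − 93/9907·(0))/(1+93/9907) = 9907/10000 ≈ 0.990700
step 2 [1y] swap r/2=483/19424: DF=(1 − 483/19424·(0.990700))/(1+483/19424) = 9517/10000 ≈ 0.951700
step 3 [1.5y] bond c/2=9/200: DF=(526703/500000 − 9/200·(0.990700+0.951700))/(1+9/200) = 2311/2500 ≈ 0.924400
step 4 [2y] zero: DF = P = 9051/10000 ≈ 0.905100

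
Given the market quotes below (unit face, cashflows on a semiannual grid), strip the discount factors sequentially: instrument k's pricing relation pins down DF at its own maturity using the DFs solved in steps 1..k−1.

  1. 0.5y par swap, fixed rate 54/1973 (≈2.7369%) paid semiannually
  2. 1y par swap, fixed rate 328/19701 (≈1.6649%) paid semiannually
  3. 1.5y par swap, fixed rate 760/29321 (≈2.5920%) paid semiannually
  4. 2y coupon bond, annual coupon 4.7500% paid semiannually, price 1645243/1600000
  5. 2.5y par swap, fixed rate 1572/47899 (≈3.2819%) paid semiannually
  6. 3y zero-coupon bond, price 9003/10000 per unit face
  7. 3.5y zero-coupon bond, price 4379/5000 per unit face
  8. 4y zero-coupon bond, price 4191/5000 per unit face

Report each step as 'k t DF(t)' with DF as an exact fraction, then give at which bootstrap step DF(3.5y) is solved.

1 1/2 1973/2000
2 1 2459/2500
3 3/2 481/500
4 2 2341/2500
5 5/2 4607/5000
6 3 9003/10000
7 7/2 4379/5000
8 4 4191/5000
DF(3.5y) is solved at step 7

step 1 [0.5y] swap r/2=27/1973: DF=(1 − 27/1973·(0))/(1+27/1973) = 1973/2000 ≈ 0.986500
step 2 [1y] swap r/2=164/19701: DF=(1 − 164/19701·(0.986500))/(1+164/19701) = 2459/2500 ≈ 0.983600
step 3 [1.5y] swap r/2=380/29321: DF=(1 − 380/29321·(0.986500+0.983600))/(1+380/29321) = 481/500 ≈ 0.962000
step 4 [2y] bond c/2=19/800: DF=(1645243/1600000 − 19/800·(0.986500+0.983600+0.962000))/(1+19/800) = 2341/2500 ≈ 0.936400
step 5 [2.5y] swap r/2=786/47899: DF=(1 − 786/47899·(0.986500+0.983600+0.962000+0.936400))/(1+786/47899) = 4607/5000 ≈ 0.921400
step 6 [3y] zero: DF = P = 9003/10000 ≈ 0.900300
step 7 [3.5y] zero: DF = P = 4379/5000 ≈ 0.875800
step 8 [4y] zero: DF = P = 4191/5000 ≈ 0.838200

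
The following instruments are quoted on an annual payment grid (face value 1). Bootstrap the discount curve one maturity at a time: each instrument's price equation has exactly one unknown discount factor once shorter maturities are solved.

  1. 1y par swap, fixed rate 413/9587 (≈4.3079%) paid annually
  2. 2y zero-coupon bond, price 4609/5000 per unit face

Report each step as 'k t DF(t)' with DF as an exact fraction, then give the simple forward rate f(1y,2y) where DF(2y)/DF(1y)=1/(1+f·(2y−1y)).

step 1 [1y] swap r/1=413/9587: DF=(1 − 413/9587·(0))/(1+413/9587) = 9587/10000 ≈ 0.958700
step 2 [2y] zero: DF = P = 4609/5000 ≈ 0.921800

1 1 9587/10000
2 2 4609/5000
f(1y,2y) = ((9587/10000)/(4609/5000) − 1)/(1) = 369/9218 ≈ 4.0030%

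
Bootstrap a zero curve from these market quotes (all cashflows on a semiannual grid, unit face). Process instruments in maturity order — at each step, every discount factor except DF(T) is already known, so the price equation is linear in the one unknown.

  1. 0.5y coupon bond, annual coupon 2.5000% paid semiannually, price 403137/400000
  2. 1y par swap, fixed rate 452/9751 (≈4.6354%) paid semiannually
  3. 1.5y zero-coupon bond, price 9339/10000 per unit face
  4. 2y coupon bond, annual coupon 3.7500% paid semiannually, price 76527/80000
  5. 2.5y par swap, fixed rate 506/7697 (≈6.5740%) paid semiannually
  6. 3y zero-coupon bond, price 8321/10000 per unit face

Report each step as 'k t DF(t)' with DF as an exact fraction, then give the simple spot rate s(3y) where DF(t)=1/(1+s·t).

step 1 [0.5y] bond c/2=1/80: DF=(403137/400000 − 1/80·(0))/(1+1/80) = 4977/5000 ≈ 0.995400
step 2 [1y] swap r/2=226/9751: DF=(1 − 226/9751·(0.995400))/(1+226/9751) = 2387/2500 ≈ 0.954800
step 3 [1.5y] zero: DF = P = 9339/10000 ≈ 0.933900
step 4 [2y] bond c/2=3/160: DF=(76527/80000 − 3/160·(0.995400+0.954800+0.933900))/(1+3/160) = 8859/10000 ≈ 0.885900
step 5 [2.5y] swap r/2=253/7697: DF=(1 − 253/7697·(0.995400+0.954800+0.933900+0.885900))/(1+253/7697) = 4241/5000 ≈ 0.848200
step 6 [3y] zero: DF = P = 8321/10000 ≈ 0.832100

1 1/2 4977/5000
2 1 2387/2500
3 3/2 9339/10000
4 2 8859/10000
5 5/2 4241/5000
6 3 8321/10000
s(3y) = (1/(8321/10000) − 1)/(3) = 1679/24963 ≈ 6.7260%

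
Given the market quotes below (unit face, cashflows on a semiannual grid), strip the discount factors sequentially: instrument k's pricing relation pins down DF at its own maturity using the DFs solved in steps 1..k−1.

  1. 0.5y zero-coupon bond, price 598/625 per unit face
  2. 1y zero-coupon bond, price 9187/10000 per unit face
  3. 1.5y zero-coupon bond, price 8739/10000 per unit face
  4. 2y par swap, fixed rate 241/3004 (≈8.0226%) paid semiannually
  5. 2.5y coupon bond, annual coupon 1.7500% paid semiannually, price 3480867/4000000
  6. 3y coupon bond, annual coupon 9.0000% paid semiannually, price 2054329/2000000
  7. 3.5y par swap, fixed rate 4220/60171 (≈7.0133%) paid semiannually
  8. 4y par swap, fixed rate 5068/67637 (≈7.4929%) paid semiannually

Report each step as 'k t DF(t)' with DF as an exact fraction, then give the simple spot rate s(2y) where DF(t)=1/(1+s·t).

step 1 [0.5y] zero: DF = P = 598/625 ≈ 0.956800
step 2 [1y] zero: DF = P = 9187/10000 ≈ 0.918700
step 3 [1.5y] zero: DF = P = 8739/10000 ≈ 0.873900
step 4 [2y] swap r/2=241/6008: DF=(1 − 241/6008·(0.956800+0.918700+0.873900))/(1+241/6008) = 4277/5000 ≈ 0.855400
step 5 [2.5y] bond c/2=7/800: DF=(3480867/4000000 − 7/800·(0.956800+0.918700+0.873900+0.855400))/(1+7/800) = 4157/5000 ≈ 0.831400
step 6 [3y] bond c/2=9/200: DF=(2054329/2000000 − 9/200·(0.956800+0.918700+0.873900+0.855400+0.831400))/(1+9/200) = 7919/10000 ≈ 0.791900
step 7 [3.5y] swap r/2=2110/60171: DF=(1 − 2110/60171·(0.956800+0.918700+0.873900+0.855400+0.831400+0.791900))/(1+2110/60171) = 789/1000 ≈ 0.789000
step 8 [4y] swap r/2=2534/67637: DF=(1 − 2534/67637·(0.956800+0.918700+0.873900+0.855400+0.831400+0.791900+0.789000))/(1+2534/67637) = 3733/5000 ≈ 0.746600

1 1/2 598/625
2 1 9187/10000
3 3/2 8739/10000
4 2 4277/5000
5 5/2 4157/5000
6 3 7919/10000
7 7/2 789/1000
8 4 3733/5000
s(2y) = (1/(4277/5000) − 1)/(2) = 723/8554 ≈ 8.4522%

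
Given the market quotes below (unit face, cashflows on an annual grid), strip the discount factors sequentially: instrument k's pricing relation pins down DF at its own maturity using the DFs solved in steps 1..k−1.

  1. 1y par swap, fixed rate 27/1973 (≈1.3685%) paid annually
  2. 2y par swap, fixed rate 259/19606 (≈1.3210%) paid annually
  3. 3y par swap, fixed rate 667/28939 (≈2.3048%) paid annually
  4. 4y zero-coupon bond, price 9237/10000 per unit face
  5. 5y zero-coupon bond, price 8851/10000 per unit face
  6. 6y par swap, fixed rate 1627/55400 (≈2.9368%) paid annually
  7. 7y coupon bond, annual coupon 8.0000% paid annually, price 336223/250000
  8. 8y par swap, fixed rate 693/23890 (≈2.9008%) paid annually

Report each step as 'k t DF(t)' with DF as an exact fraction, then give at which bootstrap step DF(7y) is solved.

1 1 1973/2000
2 2 9741/10000
3 3 9333/10000
4 4 9237/10000
5 5 8851/10000
6 6 8373/10000
7 7 8349/10000
8 8 7921/10000
DF(7y) is solved at step 7

step 1 [1y] swap r/1=27/1973: DF=(1 − 27/1973·(0))/(1+27/1973) = 1973/2000 ≈ 0.986500
step 2 [2y] swap r/1=259/19606: DF=(1 − 259/19606·(0.986500))/(1+259/19606) = 9741/10000 ≈ 0.974100
step 3 [3y] swap r/1=667/28939: DF=(1 − 667/28939·(0.986500+0.974100))/(1+667/28939) = 9333/10000 ≈ 0.933300
step 4 [4y] zero: DF = P = 9237/10000 ≈ 0.923700
step 5 [5y] zero: DF = P = 8851/10000 ≈ 0.885100
step 6 [6y] swap r/1=1627/55400: DF=(1 − 1627/55400·(0.986500+0.974100+0.933300+0.923700+0.885100))/(1+1627/55400) = 8373/10000 ≈ 0.837300
step 7 [7y] bond c/1=2/25: DF=(336223/250000 − 2/25·(0.986500+0.974100+0.933300+0.923700+0.885100+0.837300))/(1+2/25) = 8349/10000 ≈ 0.834900
step 8 [8y] swap r/1=693/23890: DF=(1 − 693/23890·(0.986500+0.974100+0.933300+0.923700+0.885100+0.837300+0.834900))/(1+693/23890) = 7921/10000 ≈ 0.792100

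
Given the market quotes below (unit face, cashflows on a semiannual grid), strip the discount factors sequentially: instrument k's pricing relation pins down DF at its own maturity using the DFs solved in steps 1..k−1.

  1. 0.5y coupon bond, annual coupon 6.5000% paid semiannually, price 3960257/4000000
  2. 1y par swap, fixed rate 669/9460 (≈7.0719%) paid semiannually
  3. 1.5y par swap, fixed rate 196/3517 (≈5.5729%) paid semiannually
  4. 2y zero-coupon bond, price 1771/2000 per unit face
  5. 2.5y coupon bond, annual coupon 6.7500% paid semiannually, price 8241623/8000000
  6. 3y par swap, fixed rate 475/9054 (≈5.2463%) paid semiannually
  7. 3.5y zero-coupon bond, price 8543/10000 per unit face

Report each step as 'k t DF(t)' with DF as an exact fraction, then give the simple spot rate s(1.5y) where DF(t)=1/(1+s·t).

1 1/2 9589/10000
2 1 9331/10000
3 3/2 576/625
4 2 1771/2000
5 5/2 4379/5000
6 3 343/400
7 7/2 8543/10000
s(1.5y) = (1/(576/625) − 1)/(3/2) = 49/864 ≈ 5.6713%

step 1 [0.5y] bond c/2=13/400: DF=(3960257/4000000 − 13/400·(0))/(1+13/400) = 9589/10000 ≈ 0.958900
step 2 [1y] swap r/2=669/18920: DF=(1 − 669/18920·(0.958900))/(1+669/18920) = 9331/10000 ≈ 0.933100
step 3 [1.5y] swap r/2=98/3517: DF=(1 − 98/3517·(0.958900+0.933100))/(1+98/3517) = 576/625 ≈ 0.921600
step 4 [2y] zero: DF = P = 1771/2000 ≈ 0.885500
step 5 [2.5y] bond c/2=27/800: DF=(8241623/8000000 − 27/800·(0.958900+0.933100+0.921600+0.885500))/(1+27/800) = 4379/5000 ≈ 0.875800
step 6 [3y] swap r/2=475/18108: DF=(1 − 475/18108·(0.958900+0.933100+0.921600+0.885500+0.875800))/(1+475/18108) = 343/400 ≈ 0.857500
step 7 [3.5y] zero: DF = P = 8543/10000 ≈ 0.854300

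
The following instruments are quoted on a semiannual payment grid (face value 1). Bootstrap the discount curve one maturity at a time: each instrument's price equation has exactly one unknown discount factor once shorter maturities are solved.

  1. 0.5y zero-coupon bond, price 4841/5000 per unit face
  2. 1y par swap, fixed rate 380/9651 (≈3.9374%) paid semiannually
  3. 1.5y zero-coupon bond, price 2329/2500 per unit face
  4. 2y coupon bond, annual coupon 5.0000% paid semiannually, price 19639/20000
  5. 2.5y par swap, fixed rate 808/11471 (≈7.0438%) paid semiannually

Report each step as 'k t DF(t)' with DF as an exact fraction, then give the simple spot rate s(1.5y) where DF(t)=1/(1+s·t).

step 1 [0.5y] zero: DF = P = 4841/5000 ≈ 0.968200
step 2 [1y] swap r/2=190/9651: DF=(1 − 190/9651·(0.968200))/(1+190/9651) = 481/500 ≈ 0.962000
step 3 [1.5y] zero: DF = P = 2329/2500 ≈ 0.931600
step 4 [2y] bond c/2=1/40: DF=(19639/20000 − 1/40·(0.968200+0.962000+0.931600))/(1+1/40) = 4441/5000 ≈ 0.888200
step 5 [2.5y] swap r/2=404/11471: DF=(1 − 404/11471·(0.968200+0.962000+0.931600+0.888200))/(1+404/11471) = 524/625 ≈ 0.838400

1 1/2 4841/5000
2 1 481/500
3 3/2 2329/2500
4 2 4441/5000
5 5/2 524/625
s(1.5y) = (1/(2329/2500) − 1)/(3/2) = 114/2329 ≈ 4.8948%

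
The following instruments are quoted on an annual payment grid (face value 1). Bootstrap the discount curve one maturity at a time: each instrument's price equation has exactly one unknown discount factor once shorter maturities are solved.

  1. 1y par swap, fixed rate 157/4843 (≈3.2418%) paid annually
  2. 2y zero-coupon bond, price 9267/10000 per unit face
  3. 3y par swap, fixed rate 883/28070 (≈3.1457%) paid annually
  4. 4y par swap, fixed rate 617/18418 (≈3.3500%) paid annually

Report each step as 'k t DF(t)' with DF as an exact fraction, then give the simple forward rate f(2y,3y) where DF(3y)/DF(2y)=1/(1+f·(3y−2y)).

1 1 4843/5000
2 2 9267/10000
3 3 9117/10000
4 4 4383/5000
f(2y,3y) = ((9267/10000)/(9117/10000) − 1)/(1) = 50/3039 ≈ 1.6453%

step 1 [1y] swap r/1=157/4843: DF=(1 − 157/4843·(0))/(1+157/4843) = 4843/5000 ≈ 0.968600
step 2 [2y] zero: DF = P = 9267/10000 ≈ 0.926700
step 3 [3y] swap r/1=883/28070: DF=(1 − 883/28070·(0.968600+0.926700))/(1+883/28070) = 9117/10000 ≈ 0.911700
step 4 [4y] swap r/1=617/18418: DF=(1 − 617/18418·(0.968600+0.926700+0.911700))/(1+617/18418) = 4383/5000 ≈ 0.876600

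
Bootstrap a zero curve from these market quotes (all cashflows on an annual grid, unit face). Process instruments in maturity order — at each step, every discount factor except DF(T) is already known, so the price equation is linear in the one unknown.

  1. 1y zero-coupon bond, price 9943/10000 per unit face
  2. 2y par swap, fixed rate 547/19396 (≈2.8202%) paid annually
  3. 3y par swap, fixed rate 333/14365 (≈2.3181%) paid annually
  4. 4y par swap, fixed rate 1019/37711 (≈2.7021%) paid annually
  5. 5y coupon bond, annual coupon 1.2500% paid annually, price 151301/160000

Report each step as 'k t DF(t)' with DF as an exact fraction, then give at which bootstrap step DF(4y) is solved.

step 1 [1y] zero: DF = P = 9943/10000 ≈ 0.994300
step 2 [2y] swap r/1=547/19396: DF=(1 − 547/19396·(0.994300))/(1+547/19396) = 9453/10000 ≈ 0.945300
step 3 [3y] swap r/1=333/14365: DF=(1 − 333/14365·(0.994300+0.945300))/(1+333/14365) = 4667/5000 ≈ 0.933400
step 4 [4y] swap r/1=1019/37711: DF=(1 − 1019/37711·(0.994300+0.945300+0.933400))/(1+1019/37711) = 8981/10000 ≈ 0.898100
step 5 [5y] bond c/1=1/80: DF=(151301/160000 − 1/80·(0.994300+0.945300+0.933400+0.898100))/(1+1/80) = 4437/5000 ≈ 0.887400

1 1 9943/10000
2 2 9453/10000
3 3 4667/5000
4 4 8981/10000
5 5 4437/5000
DF(4y) is solved at step 4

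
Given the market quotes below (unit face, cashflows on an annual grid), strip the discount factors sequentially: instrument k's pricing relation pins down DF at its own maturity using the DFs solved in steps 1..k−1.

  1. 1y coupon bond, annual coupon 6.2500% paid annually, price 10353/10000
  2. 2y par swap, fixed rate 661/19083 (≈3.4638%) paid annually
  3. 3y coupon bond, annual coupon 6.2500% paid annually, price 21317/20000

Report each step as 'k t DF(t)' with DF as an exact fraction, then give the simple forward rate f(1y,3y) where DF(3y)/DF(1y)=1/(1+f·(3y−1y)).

1 1 609/625
2 2 9339/10000
3 3 8909/10000
f(1y,3y) = ((609/625)/(8909/10000) − 1)/(2) = 835/17818 ≈ 4.6863%

step 1 [1y] bond c/1=1/16: DF=(10353/10000 − 1/16·(0))/(1+1/16) = 609/625 ≈ 0.974400
step 2 [2y] swap r/1=661/19083: DF=(1 − 661/19083·(0.974400))/(1+661/19083) = 9339/10000 ≈ 0.933900
step 3 [3y] bond c/1=1/16: DF=(21317/20000 − 1/16·(0.974400+0.933900))/(1+1/16) = 8909/10000 ≈ 0.890900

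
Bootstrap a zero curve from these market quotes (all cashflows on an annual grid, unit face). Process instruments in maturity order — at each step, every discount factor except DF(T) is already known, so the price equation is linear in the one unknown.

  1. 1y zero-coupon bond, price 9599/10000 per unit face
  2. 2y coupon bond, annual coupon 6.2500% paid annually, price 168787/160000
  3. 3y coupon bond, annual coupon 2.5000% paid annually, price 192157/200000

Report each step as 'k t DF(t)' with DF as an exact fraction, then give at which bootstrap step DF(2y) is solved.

step 1 [1y] zero: DF = P = 9599/10000 ≈ 0.959900
step 2 [2y] bond c/1=1/16: DF=(168787/160000 − 1/16·(0.959900))/(1+1/16) = 2341/2500 ≈ 0.936400
step 3 [3y] bond c/1=1/40: DF=(192157/200000 − 1/40·(0.959900+0.936400))/(1+1/40) = 8911/10000 ≈ 0.891100

1 1 9599/10000
2 2 2341/2500
3 3 8911/10000
DF(2y) is solved at step 2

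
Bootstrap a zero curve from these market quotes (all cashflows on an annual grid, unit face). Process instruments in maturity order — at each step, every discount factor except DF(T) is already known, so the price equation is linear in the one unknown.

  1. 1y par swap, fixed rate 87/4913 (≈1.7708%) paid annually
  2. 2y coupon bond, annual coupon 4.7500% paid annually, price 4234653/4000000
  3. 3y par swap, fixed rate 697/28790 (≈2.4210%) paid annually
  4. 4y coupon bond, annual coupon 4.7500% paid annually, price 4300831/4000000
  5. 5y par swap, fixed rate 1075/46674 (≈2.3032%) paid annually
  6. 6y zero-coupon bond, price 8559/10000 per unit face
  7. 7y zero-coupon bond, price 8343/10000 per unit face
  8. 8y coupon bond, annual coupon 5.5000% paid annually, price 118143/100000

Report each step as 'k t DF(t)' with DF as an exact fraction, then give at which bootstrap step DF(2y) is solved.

1 1 4913/5000
2 2 9661/10000
3 3 9303/10000
4 4 8959/10000
5 5 357/400
6 6 8559/10000
7 7 8343/10000
8 8 1971/2500
DF(2y) is solved at step 2

step 1 [1y] swap r/1=87/4913: DF=(1 − 87/4913·(0))/(1+87/4913) = 4913/5000 ≈ 0.982600
step 2 [2y] bond c/1=19/400: DF=(4234653/4000000 − 19/400·(0.982600))/(1+19/400) = 9661/10000 ≈ 0.966100
step 3 [3y] swap r/1=697/28790: DF=(1 − 697/28790·(0.982600+0.966100))/(1+697/28790) = 9303/10000 ≈ 0.930300
step 4 [4y] bond c/1=19/400: DF=(4300831/4000000 − 19/400·(0.982600+0.966100+0.930300))/(1+19/400) = 8959/10000 ≈ 0.895900
step 5 [5y] swap r/1=1075/46674: DF=(1 − 1075/46674·(0.982600+0.966100+0.930300+0.895900))/(1+1075/46674) = 357/400 ≈ 0.892500
step 6 [6y] zero: DF = P = 8559/10000 ≈ 0.855900
step 7 [7y] zero: DF = P = 8343/10000 ≈ 0.834300
step 8 [8y] bond c/1=11/200: DF=(118143/100000 − 11/200·(0.982600+0.966100+0.930300+0.895900+0.892500+0.855900+0.834300))/(1+11/200) = 1971/2500 ≈ 0.788400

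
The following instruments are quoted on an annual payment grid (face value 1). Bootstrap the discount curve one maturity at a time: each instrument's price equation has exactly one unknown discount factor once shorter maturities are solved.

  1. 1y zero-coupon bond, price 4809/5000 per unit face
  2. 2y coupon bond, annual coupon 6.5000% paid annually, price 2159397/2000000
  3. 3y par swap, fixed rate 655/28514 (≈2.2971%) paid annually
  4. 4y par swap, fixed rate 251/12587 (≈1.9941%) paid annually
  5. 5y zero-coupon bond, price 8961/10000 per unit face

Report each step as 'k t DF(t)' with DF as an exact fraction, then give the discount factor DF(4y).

1 1 4809/5000
2 2 9551/10000
3 3 1869/2000
4 4 9247/10000
5 5 8961/10000
DF(4y) = 9247/10000 ≈ 0.924700

step 1 [1y] zero: DF = P = 4809/5000 ≈ 0.961800
step 2 [2y] bond c/1=13/200: DF=(2159397/2000000 − 13/200·(0.961800))/(1+13/200) = 9551/10000 ≈ 0.955100
step 3 [3y] swap r/1=655/28514: DF=(1 − 655/28514·(0.961800+0.955100))/(1+655/28514) = 1869/2000 ≈ 0.934500
step 4 [4y] swap r/1=251/12587: DF=(1 − 251/12587·(0.961800+0.955100+0.934500))/(1+251/12587) = 9247/10000 ≈ 0.924700
step 5 [5y] zero: DF = P = 8961/10000 ≈ 0.896100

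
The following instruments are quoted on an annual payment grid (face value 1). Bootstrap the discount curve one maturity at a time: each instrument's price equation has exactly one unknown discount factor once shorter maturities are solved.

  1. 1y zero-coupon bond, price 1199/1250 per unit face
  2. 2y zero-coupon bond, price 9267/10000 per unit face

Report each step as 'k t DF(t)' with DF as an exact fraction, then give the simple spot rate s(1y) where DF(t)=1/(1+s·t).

1 1 1199/1250
2 2 9267/10000
s(1y) = (1/(1199/1250) − 1)/(1) = 51/1199 ≈ 4.2535%

step 1 [1y] zero: DF = P = 1199/1250 ≈ 0.959200
step 2 [2y] zero: DF = P = 9267/10000 ≈ 0.926700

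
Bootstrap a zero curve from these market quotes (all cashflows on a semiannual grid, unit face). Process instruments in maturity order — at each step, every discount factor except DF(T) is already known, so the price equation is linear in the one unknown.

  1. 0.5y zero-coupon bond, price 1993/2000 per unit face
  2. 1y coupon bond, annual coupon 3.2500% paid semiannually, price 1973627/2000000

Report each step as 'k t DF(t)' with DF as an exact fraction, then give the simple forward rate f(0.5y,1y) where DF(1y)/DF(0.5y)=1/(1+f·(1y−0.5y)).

1 1/2 1993/2000
2 1 9551/10000
f(0.5y,1y) = ((1993/2000)/(9551/10000) − 1)/(1/2) = 828/9551 ≈ 8.6692%

step 1 [0.5y] zero: DF = P = 1993/2000 ≈ 0.996500
step 2 [1y] bond c/2=13/800: DF=(1973627/2000000 − 13/800·(0.996500))/(1+13/800) = 9551/10000 ≈ 0.955100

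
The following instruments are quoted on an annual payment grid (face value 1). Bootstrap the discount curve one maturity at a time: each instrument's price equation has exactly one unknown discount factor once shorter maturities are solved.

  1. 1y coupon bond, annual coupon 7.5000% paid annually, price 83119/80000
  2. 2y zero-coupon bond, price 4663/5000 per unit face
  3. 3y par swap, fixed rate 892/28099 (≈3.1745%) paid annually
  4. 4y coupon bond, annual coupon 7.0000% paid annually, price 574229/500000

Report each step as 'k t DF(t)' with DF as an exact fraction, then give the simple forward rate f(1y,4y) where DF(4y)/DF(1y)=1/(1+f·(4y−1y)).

step 1 [1y] bond c/1=3/40: DF=(83119/80000 − 3/40·(0))/(1+3/40) = 1933/2000 ≈ 0.966500
step 2 [2y] zero: DF = P = 4663/5000 ≈ 0.932600
step 3 [3y] swap r/1=892/28099: DF=(1 − 892/28099·(0.966500+0.932600))/(1+892/28099) = 2277/2500 ≈ 0.910800
step 4 [4y] bond c/1=7/100: DF=(574229/500000 − 7/100·(0.966500+0.932600+0.910800))/(1+7/100) = 1779/2000 ≈ 0.889500

1 1 1933/2000
2 2 4663/5000
3 3 2277/2500
4 4 1779/2000
f(1y,4y) = ((1933/2000)/(1779/2000) − 1)/(3) = 154/5337 ≈ 2.8855%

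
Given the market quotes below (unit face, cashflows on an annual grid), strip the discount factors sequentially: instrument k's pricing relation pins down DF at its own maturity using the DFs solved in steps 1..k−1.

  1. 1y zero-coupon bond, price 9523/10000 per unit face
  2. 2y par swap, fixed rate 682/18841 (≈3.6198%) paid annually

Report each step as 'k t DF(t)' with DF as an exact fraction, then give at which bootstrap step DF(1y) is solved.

step 1 [1y] zero: DF = P = 9523/10000 ≈ 0.952300
step 2 [2y] swap r/1=682/18841: DF=(1 − 682/18841·(0.952300))/(1+682/18841) = 4659/5000 ≈ 0.931800

1 1 9523/10000
2 2 4659/5000
DF(1y) is solved at step 1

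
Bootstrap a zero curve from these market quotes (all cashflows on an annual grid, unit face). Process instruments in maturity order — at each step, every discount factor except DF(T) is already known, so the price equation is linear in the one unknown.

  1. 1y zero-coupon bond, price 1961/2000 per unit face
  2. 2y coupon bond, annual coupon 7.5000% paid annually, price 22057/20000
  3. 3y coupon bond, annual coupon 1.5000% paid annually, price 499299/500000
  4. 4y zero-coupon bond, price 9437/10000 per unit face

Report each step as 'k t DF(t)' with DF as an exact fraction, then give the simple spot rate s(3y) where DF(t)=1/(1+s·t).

1 1 1961/2000
2 2 383/400
3 3 597/625
4 4 9437/10000
s(3y) = (1/(597/625) − 1)/(3) = 28/1791 ≈ 1.5634%

step 1 [1y] zero: DF = P = 1961/2000 ≈ 0.980500
step 2 [2y] bond c/1=3/40: DF=(22057/20000 − 3/40·(0.980500))/(1+3/40) = 383/400 ≈ 0.957500
step 3 [3y] bond c/1=3/200: DF=(499299/500000 − 3/200·(0.980500+0.957500))/(1+3/200) = 597/625 ≈ 0.955200
step 4 [4y] zero: DF = P = 9437/10000 ≈ 0.943700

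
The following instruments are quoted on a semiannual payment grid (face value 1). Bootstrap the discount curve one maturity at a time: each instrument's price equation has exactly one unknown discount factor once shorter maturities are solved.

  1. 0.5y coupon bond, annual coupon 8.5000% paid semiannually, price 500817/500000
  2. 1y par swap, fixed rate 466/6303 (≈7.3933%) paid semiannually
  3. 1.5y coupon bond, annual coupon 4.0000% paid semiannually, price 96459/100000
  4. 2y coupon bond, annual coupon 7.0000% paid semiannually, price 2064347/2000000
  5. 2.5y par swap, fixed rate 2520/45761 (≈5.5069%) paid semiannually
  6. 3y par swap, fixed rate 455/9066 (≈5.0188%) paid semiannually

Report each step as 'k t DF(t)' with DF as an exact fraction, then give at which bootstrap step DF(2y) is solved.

1 1/2 1201/1250
2 1 9301/10000
3 3/2 4543/5000
4 2 4513/5000
5 5/2 437/500
6 3 1727/2000
DF(2y) is solved at step 4

step 1 [0.5y] bond c/2=17/400: DF=(500817/500000 − 17/400·(0))/(1+17/400) = 1201/1250 ≈ 0.960800
step 2 [1y] swap r/2=233/6303: DF=(1 − 233/6303·(0.960800))/(1+233/6303) = 9301/10000 ≈ 0.930100
step 3 [1.5y] bond c/2=1/50: DF=(96459/100000 − 1/50·(0.960800+0.930100))/(1+1/50) = 4543/5000 ≈ 0.908600
step 4 [2y] bond c/2=7/200: DF=(2064347/2000000 − 7/200·(0.960800+0.930100+0.908600))/(1+7/200) = 4513/5000 ≈ 0.902600
step 5 [2.5y] swap r/2=1260/45761: DF=(1 − 1260/45761·(0.960800+0.930100+0.908600+0.902600))/(1+1260/45761) = 437/500 ≈ 0.874000
step 6 [3y] swap r/2=455/18132: DF=(1 − 455/18132·(0.960800+0.930100+0.908600+0.902600+0.874000))/(1+455/18132) = 1727/2000 ≈ 0.863500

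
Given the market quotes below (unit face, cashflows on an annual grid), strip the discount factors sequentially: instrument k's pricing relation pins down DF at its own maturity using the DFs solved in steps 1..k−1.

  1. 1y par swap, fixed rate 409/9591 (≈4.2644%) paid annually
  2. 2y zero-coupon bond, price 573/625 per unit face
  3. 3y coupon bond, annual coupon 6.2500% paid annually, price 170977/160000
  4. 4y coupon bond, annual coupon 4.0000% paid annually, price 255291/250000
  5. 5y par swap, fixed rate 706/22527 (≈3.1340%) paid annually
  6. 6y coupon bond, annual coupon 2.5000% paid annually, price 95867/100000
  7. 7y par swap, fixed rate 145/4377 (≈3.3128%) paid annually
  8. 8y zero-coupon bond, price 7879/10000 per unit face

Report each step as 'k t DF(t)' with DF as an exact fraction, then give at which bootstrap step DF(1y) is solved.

step 1 [1y] swap r/1=409/9591: DF=(1 − 409/9591·(0))/(1+409/9591) = 9591/10000 ≈ 0.959100
step 2 [2y] zero: DF = P = 573/625 ≈ 0.916800
step 3 [3y] bond c/1=1/16: DF=(170977/160000 − 1/16·(0.959100+0.916800))/(1+1/16) = 4477/5000 ≈ 0.895400
step 4 [4y] bond c/1=1/25: DF=(255291/250000 − 1/25·(0.959100+0.916800+0.895400))/(1+1/25) = 8753/10000 ≈ 0.875300
step 5 [5y] swap r/1=706/22527: DF=(1 − 706/22527·(0.959100+0.916800+0.895400+0.875300))/(1+706/22527) = 2147/2500 ≈ 0.858800
step 6 [6y] bond c/1=1/40: DF=(95867/100000 − 1/40·(0.959100+0.916800+0.895400+0.875300+0.858800))/(1+1/40) = 4127/5000 ≈ 0.825400
step 7 [7y] swap r/1=145/4377: DF=(1 − 145/4377·(0.959100+0.916800+0.895400+0.875300+0.858800+0.825400))/(1+145/4377) = 797/1000 ≈ 0.797000
step 8 [8y] zero: DF = P = 7879/10000 ≈ 0.787900

1 1 9591/10000
2 2 573/625
3 3 4477/5000
4 4 8753/10000
5 5 2147/2500
6 6 4127/5000
7 7 797/1000
8 8 7879/10000
DF(1y) is solved at step 1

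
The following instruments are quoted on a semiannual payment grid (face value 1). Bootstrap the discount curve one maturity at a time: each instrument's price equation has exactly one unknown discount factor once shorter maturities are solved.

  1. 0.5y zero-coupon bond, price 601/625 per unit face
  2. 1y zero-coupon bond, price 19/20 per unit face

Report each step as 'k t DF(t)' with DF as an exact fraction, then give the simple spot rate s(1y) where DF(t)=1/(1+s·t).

1 1/2 601/625
2 1 19/20
s(1y) = (1/(19/20) − 1)/(1) = 1/19 ≈ 5.2632%

step 1 [0.5y] zero: DF = P = 601/625 ≈ 0.961600
step 2 [1y] zero: DF = P = 19/20 ≈ 0.950000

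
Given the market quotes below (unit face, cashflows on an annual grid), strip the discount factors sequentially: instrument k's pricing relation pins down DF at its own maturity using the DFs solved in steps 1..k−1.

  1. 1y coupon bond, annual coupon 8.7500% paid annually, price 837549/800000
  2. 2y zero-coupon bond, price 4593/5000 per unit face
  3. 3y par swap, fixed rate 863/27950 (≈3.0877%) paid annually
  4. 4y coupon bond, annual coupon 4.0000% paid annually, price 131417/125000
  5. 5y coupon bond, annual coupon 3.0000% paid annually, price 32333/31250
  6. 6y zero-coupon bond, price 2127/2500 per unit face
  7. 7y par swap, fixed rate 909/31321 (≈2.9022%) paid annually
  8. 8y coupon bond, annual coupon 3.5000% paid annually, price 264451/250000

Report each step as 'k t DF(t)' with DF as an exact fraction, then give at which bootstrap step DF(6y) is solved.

step 1 [1y] bond c/1=7/80: DF=(837549/800000 − 7/80·(0))/(1+7/80) = 9627/10000 ≈ 0.962700
step 2 [2y] zero: DF = P = 4593/5000 ≈ 0.918600
step 3 [3y] swap r/1=863/27950: DF=(1 − 863/27950·(0.962700+0.918600))/(1+863/27950) = 9137/10000 ≈ 0.913700
step 4 [4y] bond c/1=1/25: DF=(131417/125000 − 1/25·(0.962700+0.918600+0.913700))/(1+1/25) = 4517/5000 ≈ 0.903400
step 5 [5y] bond c/1=3/100: DF=(32333/31250 − 3/100·(0.962700+0.918600+0.913700+0.903400))/(1+3/100) = 1121/1250 ≈ 0.896800
step 6 [6y] zero: DF = P = 2127/2500 ≈ 0.850800
step 7 [7y] swap r/1=909/31321: DF=(1 − 909/31321·(0.962700+0.918600+0.913700+0.903400+0.896800+0.850800))/(1+909/31321) = 4091/5000 ≈ 0.818200
step 8 [8y] bond c/1=7/200: DF=(264451/250000 − 7/200·(0.962700+0.918600+0.913700+0.903400+0.896800+0.850800+0.818200))/(1+7/200) = 4051/5000 ≈ 0.810200

1 1 9627/10000
2 2 4593/5000
3 3 9137/10000
4 4 4517/5000
5 5 1121/1250
6 6 2127/2500
7 7 4091/5000
8 8 4051/5000
DF(6y) is solved at step 6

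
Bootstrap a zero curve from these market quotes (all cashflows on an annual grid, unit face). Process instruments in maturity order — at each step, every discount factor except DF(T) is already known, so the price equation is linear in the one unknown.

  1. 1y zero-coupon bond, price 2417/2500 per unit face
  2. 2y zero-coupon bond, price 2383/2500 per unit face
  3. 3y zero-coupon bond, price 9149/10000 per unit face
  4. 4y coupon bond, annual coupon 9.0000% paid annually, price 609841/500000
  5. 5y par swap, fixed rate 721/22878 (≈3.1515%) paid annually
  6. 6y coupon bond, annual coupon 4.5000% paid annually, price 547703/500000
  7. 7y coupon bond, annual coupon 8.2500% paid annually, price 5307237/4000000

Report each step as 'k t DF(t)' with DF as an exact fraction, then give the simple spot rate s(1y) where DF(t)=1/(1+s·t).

step 1 [1y] zero: DF = P = 2417/2500 ≈ 0.966800
step 2 [2y] zero: DF = P = 2383/2500 ≈ 0.953200
step 3 [3y] zero: DF = P = 9149/10000 ≈ 0.914900
step 4 [4y] bond c/1=9/100: DF=(609841/500000 − 9/100·(0.966800+0.953200+0.914900))/(1+9/100) = 8849/10000 ≈ 0.884900
step 5 [5y] swap r/1=721/22878: DF=(1 − 721/22878·(0.966800+0.953200+0.914900+0.884900))/(1+721/22878) = 4279/5000 ≈ 0.855800
step 6 [6y] bond c/1=9/200: DF=(547703/500000 − 9/200·(0.966800+0.953200+0.914900+0.884900+0.855800))/(1+9/200) = 532/625 ≈ 0.851200
step 7 [7y] bond c/1=33/400: DF=(5307237/4000000 − 33/400·(0.966800+0.953200+0.914900+0.884900+0.855800+0.851200))/(1+33/400) = 8121/10000 ≈ 0.812100

1 1 2417/2500
2 2 2383/2500
3 3 9149/10000
4 4 8849/10000
5 5 4279/5000
6 6 532/625
7 7 8121/10000
s(1y) = (1/(2417/2500) − 1)/(1) = 83/2417 ≈ 3.4340%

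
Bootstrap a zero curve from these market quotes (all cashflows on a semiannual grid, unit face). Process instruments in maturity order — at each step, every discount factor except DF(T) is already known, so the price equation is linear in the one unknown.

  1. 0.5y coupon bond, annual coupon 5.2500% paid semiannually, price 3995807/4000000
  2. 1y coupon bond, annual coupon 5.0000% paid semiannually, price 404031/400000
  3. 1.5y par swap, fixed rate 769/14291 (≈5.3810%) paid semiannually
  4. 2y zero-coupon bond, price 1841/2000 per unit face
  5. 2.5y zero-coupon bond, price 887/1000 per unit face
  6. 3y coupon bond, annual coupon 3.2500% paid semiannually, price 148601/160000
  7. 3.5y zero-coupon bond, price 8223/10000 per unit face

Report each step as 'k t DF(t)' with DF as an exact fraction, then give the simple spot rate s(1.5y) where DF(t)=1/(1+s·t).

step 1 [0.5y] bond c/2=21/800: DF=(3995807/4000000 − 21/800·(0))/(1+21/800) = 4867/5000 ≈ 0.973400
step 2 [1y] bond c/2=1/40: DF=(404031/400000 − 1/40·(0.973400))/(1+1/40) = 9617/10000 ≈ 0.961700
step 3 [1.5y] swap r/2=769/28582: DF=(1 − 769/28582·(0.973400+0.961700))/(1+769/28582) = 9231/10000 ≈ 0.923100
step 4 [2y] zero: DF = P = 1841/2000 ≈ 0.920500
step 5 [2.5y] zero: DF = P = 887/1000 ≈ 0.887000
step 6 [3y] bond c/2=13/800: DF=(148601/160000 − 13/800·(0.973400+0.961700+0.923100+0.920500+0.887000))/(1+13/800) = 8393/10000 ≈ 0.839300
step 7 [3.5y] zero: DF = P = 8223/10000 ≈ 0.822300

1 1/2 4867/5000
2 1 9617/10000
3 3/2 9231/10000
4 2 1841/2000
5 5/2 887/1000
6 3 8393/10000
7 7/2 8223/10000
s(1.5y) = (1/(9231/10000) − 1)/(3/2) = 1538/27693 ≈ 5.5538%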